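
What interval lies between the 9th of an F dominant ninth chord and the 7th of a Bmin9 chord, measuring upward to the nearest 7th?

major second

The 9th of F dominant ninth is G; the 7th of Bmin9 is A.
Counting 2 letters and 2 half steps from G gives a major second.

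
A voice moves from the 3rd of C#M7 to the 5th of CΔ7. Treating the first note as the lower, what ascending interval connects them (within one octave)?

diminished third

C#M7 has E# as its 3rd, and CΔ7 has G as its 5th.
E# up to G is 2 semitones, a whole step narrower than a major third, so the interval is diminished.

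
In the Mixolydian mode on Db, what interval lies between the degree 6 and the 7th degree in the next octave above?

minor 9th

The scale runs Db Eb F Gb Ab Bb Cb.
The degree 6 is Bb and the scale degree 7 (up an octave) is Cb.
9 letter names make it a ninth; at 13 semitones (a half step narrower than major) the quality is minor.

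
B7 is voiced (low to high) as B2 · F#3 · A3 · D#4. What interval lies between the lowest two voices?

perfect fifth

Those voices are B2 and F#3.
From B to F# is 7 semitones, exactly the perfect fifth.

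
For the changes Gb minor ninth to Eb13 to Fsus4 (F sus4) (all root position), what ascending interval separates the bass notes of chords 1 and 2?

The roots are Gb and Eb.
Counting 6 letters and 9 half steps from Gb gives a major sixth.

major sixth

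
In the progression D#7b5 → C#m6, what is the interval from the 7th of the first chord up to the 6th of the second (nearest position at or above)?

D#7b5 has C# as its 7th, and C#m6 has A# as its 6th.
From C# to A# is 9 semitones, exactly the major sixth.

major sixth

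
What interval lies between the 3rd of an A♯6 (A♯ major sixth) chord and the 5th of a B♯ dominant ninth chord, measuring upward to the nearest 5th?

A♯6 (A♯ major sixth) has C𝄪 as its 3rd, and B♯ dominant ninth has F𝄪 as its 5th.
C𝄪 up to F𝄪 spans 4 letter names and 5 semitones — a perfect fourth.

perfect fourth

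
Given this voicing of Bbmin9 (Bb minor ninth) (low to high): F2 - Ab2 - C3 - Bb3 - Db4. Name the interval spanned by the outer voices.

The outer voices are F2 and Db4.
13 letter names make it a thirteenth; at 20 semitones (a half step narrower than major) the quality is minor.

minor thirteenth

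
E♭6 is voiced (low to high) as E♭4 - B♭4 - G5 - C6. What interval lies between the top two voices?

perfect 4th

Those voices are G5 and C6.
Counting 4 letters and 5 half steps from G gives a perfect fourth.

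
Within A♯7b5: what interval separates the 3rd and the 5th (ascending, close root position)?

diminished third

The chord tones of A♯ dominant seventh flat five are A♯, C𝄪, E, G♯.
So we need the interval from C𝄪 up to E.
From C𝄪 to E: 2 semitones over a third = diminished.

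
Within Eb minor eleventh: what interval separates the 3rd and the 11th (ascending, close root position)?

Spelling the chord: Eb–Gb–Bb–Db–F–Ab.
The 3rd is Gb and the 11th is Ab.
Gb up to Ab spans 9 letter names and 14 semitones — a major ninth.

major ninth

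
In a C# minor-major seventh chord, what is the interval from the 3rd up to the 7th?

A5

C#m(maj7) is spelled C#, E, G#, B#.
The 3rd is E and the 7th is B#.
E up to B# is 8 semitones, a half step wider than a perfect fifth, so the interval is augmented.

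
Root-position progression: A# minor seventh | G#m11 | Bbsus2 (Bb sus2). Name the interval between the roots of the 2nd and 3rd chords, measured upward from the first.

diminished third

The roots are G# and Bb.
3 letter names make it a third; at 2 semitones (a whole step narrower than major) the quality is diminished.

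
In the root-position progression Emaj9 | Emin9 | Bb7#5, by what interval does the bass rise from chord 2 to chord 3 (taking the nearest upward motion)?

diminished fifth

The roots are E and Bb.
E up to Bb is 6 semitones, a half step narrower than a perfect fifth, so the interval is diminished.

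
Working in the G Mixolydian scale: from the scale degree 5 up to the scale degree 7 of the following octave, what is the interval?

minor tenth

Spelling the G Mixolydian scale: G A B C D E F.
So we need the interval from D up to F.
D up to F is 15 semitones, a half step narrower than a major tenth, so the interval is minor.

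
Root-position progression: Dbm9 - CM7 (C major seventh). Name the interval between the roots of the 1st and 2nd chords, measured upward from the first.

The roots are Db and C.
From Db to C is 11 semitones, exactly the major seventh.

major seventh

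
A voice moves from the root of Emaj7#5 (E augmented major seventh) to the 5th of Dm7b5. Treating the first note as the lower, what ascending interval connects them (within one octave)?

d4

Emaj7#5 (E augmented major seventh) has E as its root, and Dm7b5 has Ab as its 5th.
E up to Ab is 4 semitones, a half step narrower than a perfect fourth, so the interval is diminished.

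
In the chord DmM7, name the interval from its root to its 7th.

major seventh

The chord tones of Dm(maj7) are D–F–A–C#.
So we need the interval from D up to C#.
From D to C# is 11 semitones, exactly the major seventh.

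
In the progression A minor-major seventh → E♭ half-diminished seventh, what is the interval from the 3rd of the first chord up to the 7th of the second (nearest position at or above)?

A minor-major seventh has C as its 3rd, and E♭ half-diminished seventh has D♭ as its 7th.
From C to D♭: 1 semitone over a second = minor.

minor 2nd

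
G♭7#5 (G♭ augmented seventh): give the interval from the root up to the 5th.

Spelling the chord: G♭–B♭–D–F♭.
The root is G♭ and the 5th is D.
G♭ up to D is 8 semitones, a half step wider than a perfect fifth, so the interval is augmented.

A5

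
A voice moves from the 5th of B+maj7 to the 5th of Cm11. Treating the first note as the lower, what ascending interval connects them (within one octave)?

diminished 2nd

The 5th of B+maj7 is F##; the 5th of Cm11 is G.
F## up to G is 0 semitones, a whole step narrower than a major second, so the interval is diminished.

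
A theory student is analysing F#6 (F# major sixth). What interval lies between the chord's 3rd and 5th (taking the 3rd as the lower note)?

Spelling the chord: F#–A#–C#–D#.
That puts A# below C#.
From A# to C#: 3 semitones over a third = minor.

minor 3rd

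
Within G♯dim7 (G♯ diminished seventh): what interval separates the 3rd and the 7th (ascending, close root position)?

Spelling the chord: G♯ B D F.
That puts B below F.
B up to F is 6 semitones, a half step narrower than a perfect fifth, so the interval is diminished.

diminished fifth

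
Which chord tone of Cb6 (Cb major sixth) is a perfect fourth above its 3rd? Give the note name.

Ab

Cb6: Cb Eb Gb Ab.
The 3rd is Eb. A perfect fourth above Eb is Ab.
Ab is the chord's 6th.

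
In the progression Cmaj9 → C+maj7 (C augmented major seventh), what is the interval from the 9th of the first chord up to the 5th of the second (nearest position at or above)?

augmented 4th

The 9th of Cmaj9 is D; the 5th of C+maj7 (C augmented major seventh) is G♯.
From D to G♯: 6 semitones over a fourth = augmented.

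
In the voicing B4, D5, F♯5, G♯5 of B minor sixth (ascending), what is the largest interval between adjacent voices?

Adjacent intervals: B4→D5 = minor third; D5→F♯5 = major third; F♯5→G♯5 = major second.
The largest is D5 to F♯5, a major third (4 semitones).

major third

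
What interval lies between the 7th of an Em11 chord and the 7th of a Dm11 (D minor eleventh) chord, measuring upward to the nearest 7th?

Em11 has D as its 7th, and Dm11 (D minor eleventh) has C as its 7th.
D up to C is 10 semitones, a half step narrower than a major seventh, so the interval is minor.

minor seventh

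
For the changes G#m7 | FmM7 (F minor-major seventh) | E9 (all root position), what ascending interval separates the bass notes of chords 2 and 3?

The roots are F and E.
F up to E spans 7 letter names and 11 semitones — a major seventh.

major seventh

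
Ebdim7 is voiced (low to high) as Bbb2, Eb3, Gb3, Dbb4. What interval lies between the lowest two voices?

augmented 4th

Those voices are Bbb2 and Eb3.
4 letter names make it a fourth; at 6 semitones (a half step wider than perfect) the quality is augmented.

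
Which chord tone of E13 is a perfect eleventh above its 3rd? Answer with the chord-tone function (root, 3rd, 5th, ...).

13th

E13: E G♯ B D F♯ C♯.
The 3rd is G♯. A perfect eleventh above G♯ is C♯.
C♯ is the chord's 13th.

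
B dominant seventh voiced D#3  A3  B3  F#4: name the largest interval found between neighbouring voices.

perfect fifth

Adjacent intervals: D#3→A3 = diminished fifth; A3→B3 = major second; B3→F#4 = perfect fifth.
The largest is B3 to F#4, a perfect fifth (7 semitones).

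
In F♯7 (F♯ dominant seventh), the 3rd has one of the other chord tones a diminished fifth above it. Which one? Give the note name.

E

F♯7: F♯–A♯–C♯–E.
The 3rd is A♯. A diminished fifth above A♯ is E.
E is the chord's 7th.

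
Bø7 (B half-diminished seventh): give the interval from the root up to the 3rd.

minor third

Bø (B half-diminished seventh) is spelled B, D, F, A.
The root is B and the 3rd is D.
3 letter names make it a third; at 3 semitones (a half step narrower than major) the quality is minor.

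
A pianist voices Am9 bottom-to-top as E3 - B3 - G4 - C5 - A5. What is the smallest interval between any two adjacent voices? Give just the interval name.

Adjacent intervals: E3→B3 = perfect fifth; B3→G4 = minor sixth; G4→C5 = perfect fourth; C5→A5 = major sixth.
The smallest is G4 to C5, a perfect fourth (5 semitones).

P4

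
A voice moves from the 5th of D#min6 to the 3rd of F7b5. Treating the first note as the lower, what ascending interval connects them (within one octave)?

diminished octave

D#min6 has A# as its 5th, and F7b5 has A as its 3rd.
8 letter names make it an octave; at 11 semitones (a half step narrower than perfect) the quality is diminished.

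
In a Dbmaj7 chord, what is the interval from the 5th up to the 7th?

The chord tones of Db major seventh are Db–F–Ab–C.
That puts Ab below C.
From Ab to C is 4 semitones, exactly the major third.

major 3rd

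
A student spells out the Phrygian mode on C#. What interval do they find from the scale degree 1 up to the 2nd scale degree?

m2

C# phrygian: C# D E F# G# A B.
So we need the interval from C# up to D.
C# up to D is 1 semitone, a half step narrower than a major second, so the interval is minor.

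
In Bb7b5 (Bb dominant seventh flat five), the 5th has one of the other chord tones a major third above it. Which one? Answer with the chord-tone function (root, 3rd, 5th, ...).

7th

Bb7b5 (Bb dominant seventh flat five): Bb-D-Fb-Ab.
The 5th is Fb. A major third above Fb is Ab.
Ab is the chord's 7th.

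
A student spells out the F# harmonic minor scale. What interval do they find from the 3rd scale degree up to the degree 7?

The scale runs F# G# A B C# D E#.
That puts A below E#.
From A to E#: 8 semitones over a fifth = augmented.

augmented fifth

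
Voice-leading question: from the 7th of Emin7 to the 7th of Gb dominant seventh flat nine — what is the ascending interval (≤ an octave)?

The 7th of Emin7 is D; the 7th of Gb dominant seventh flat nine is Fb.
D up to Fb is 2 semitones, a whole step narrower than a major third, so the interval is diminished.

diminished third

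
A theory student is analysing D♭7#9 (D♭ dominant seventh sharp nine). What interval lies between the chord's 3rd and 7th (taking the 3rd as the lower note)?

diminished fifth

Spelling the chord: D♭–F–A♭–C♭–E.
The 3rd is F and the 7th is C♭.
5 letter names make it a fifth; at 6 semitones (a half step narrower than perfect) the quality is diminished.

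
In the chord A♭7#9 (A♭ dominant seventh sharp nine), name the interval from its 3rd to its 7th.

d5

The chord tones of A♭7#9 are A♭ C E♭ G♭ B.
The 3rd is C and the 7th is G♭.
C up to G♭ is 6 semitones, a half step narrower than a perfect fifth, so the interval is diminished.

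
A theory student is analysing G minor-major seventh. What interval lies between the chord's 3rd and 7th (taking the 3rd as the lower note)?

augmented fifth

Gm(maj7) (G minor-major seventh) is spelled G-Bb-D-F#.
That puts Bb below F#.
From Bb to F#: 8 semitones over a fifth = augmented.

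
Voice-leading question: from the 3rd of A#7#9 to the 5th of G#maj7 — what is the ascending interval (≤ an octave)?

minor second

The 3rd of A#7#9 is C##; the 5th of G#maj7 is D#.
C## up to D# is 1 semitone, a half step narrower than a major second, so the interval is minor.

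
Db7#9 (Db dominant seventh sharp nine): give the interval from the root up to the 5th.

Db dominant seventh sharp nine is spelled Db, F, Ab, Cb, E.
The root is Db and the 5th is Ab.
Db up to Ab spans 5 letter names and 7 semitones — a perfect fifth.

P5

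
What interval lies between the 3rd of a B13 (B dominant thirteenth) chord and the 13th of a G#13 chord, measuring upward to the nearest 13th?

major 2nd

The 3rd of B13 (B dominant thirteenth) is D#; the 13th of G#13 is E#.
Counting 2 letters and 2 half steps from D# gives a major second.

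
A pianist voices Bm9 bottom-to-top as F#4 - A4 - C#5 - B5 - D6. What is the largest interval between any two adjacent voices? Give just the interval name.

Adjacent intervals: F#4→A4 = minor third; A4→C#5 = major third; C#5→B5 = minor seventh; B5→D6 = minor third.
The largest is C#5 to B5, a minor seventh (10 semitones).

minor seventh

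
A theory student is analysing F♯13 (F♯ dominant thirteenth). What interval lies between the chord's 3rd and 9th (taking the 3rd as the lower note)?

Spelling the chord: F♯, A♯, C♯, E, G♯, D♯.
3rd = A♯; 9th = G♯.
From A♯ to G♯: 10 semitones over a seventh = minor.

minor seventh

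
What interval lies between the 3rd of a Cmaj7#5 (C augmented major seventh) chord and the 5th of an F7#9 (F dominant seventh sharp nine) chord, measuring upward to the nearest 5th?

m6

Cmaj7#5 (C augmented major seventh) has E as its 3rd, and F7#9 (F dominant seventh sharp nine) has C as its 5th.
E up to C is 8 semitones, a half step narrower than a major sixth, so the interval is minor.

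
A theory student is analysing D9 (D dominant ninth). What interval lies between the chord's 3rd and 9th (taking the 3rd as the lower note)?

minor 7th

D dominant ninth is spelled D-F#-A-C-E.
3rd = F#; 9th = E.
F# up to E is 10 semitones, a half step narrower than a major seventh, so the interval is minor.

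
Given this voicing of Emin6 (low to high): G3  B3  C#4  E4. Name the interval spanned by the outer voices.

The outer voices are G3 and E4.
Counting 6 letters and 9 half steps from G gives a major sixth.

major sixth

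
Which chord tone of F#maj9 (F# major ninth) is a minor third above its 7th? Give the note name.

G#

F# major ninth: F#-A#-C#-E#-G#.
The 7th is E#. A minor third above E# is G#.
G# is the chord's 9th.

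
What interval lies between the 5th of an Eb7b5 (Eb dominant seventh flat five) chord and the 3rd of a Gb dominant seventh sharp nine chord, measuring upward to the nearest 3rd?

augmented 1st

Eb7b5 (Eb dominant seventh flat five) has Bbb as its 5th, and Gb dominant seventh sharp nine has Bb as its 3rd.
Bbb up to Bb is 1 semitone, a half step wider than a perfect unison, so the interval is augmented.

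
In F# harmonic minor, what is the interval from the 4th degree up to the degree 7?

augmented 4th

F# harmonic minor: F# G# A B C# D E#.
So we need the interval from B up to E#.
B up to E# is 6 semitones, a half step wider than a perfect fourth, so the interval is augmented.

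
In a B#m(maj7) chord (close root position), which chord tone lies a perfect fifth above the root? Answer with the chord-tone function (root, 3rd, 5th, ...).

5th

B#mM7: B#-D#-F##-A##.
The root is B#. A perfect fifth above B# is F##.
F## is the chord's 5th.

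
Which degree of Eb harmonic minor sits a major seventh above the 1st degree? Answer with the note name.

D

The scale is Eb F Gb Ab Bb Cb D.
The 1st degree is Eb; a major seventh above that is D — scale degree 7.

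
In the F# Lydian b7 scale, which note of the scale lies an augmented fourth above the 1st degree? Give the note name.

The scale is F# G# A# B# C# D# E.
The 1st degree is F#; an augmented fourth above that is B# — scale degree 4.

B#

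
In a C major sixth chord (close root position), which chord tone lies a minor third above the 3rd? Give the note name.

G

The chord tones of C6 (C major sixth) are C, E, G, A.
The 3rd is E. A minor third above E is G.
G is the chord's 5th.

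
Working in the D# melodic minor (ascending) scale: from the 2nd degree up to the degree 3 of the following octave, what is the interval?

minor ninth

D# melodic minor: D# E# F# G# A# B# C##.
That puts E# below F#.
From E# to F#: 13 semitones over a ninth = minor.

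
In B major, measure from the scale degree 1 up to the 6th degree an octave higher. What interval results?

major thirteenth

Spelling B major: B C# D# E F# G# A#.
So we need the interval from B up to G#.
Counting 13 letters and 21 half steps from B gives a major thirteenth.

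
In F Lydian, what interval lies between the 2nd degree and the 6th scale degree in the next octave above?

Spelling F Lydian: F G A B C D E.
So we need the interval from G up to D.
G up to D spans 12 letter names and 19 semitones — a perfect twelfth.

perfect twelfth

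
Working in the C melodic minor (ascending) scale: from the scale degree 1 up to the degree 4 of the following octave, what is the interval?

C melodic minor: C D Eb F G A B.
Scale degree 1 = C; scale degree 4 (up an octave) = F.
C up to F spans 11 letter names and 17 semitones — a perfect eleventh.

perfect eleventh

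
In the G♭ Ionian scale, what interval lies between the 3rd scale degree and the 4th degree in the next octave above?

Spelling the G♭ Ionian scale: G♭ A♭ B♭ C♭ D♭ E♭ F.
That puts B♭ below C♭.
9 letter names make it a ninth; at 13 semitones (a half step narrower than major) the quality is minor.

minor ninth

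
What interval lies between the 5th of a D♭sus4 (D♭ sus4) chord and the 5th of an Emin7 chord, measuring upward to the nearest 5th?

The 5th of D♭sus4 (D♭ sus4) is A♭; the 5th of Emin7 is B.
2 letter names make it a second; at 3 semitones (a half step wider than major) the quality is augmented.

augmented second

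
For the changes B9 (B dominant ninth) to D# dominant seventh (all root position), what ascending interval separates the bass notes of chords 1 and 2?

major third

The roots are B and D#.
B up to D# spans 3 letter names and 4 semitones — a major third.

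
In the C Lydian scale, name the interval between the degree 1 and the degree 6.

major sixth

Spelling the C Lydian scale: C D E F♯ G A B.
Degree 1 = C; scale degree 6 = A.
C up to A spans 6 letter names and 9 semitones — a major sixth.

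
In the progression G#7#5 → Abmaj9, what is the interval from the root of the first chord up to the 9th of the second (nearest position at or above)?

diminished third

G#7#5 has G# as its root, and Abmaj9 has Bb as its 9th.
G# up to Bb is 2 semitones, a whole step narrower than a major third, so the interval is diminished.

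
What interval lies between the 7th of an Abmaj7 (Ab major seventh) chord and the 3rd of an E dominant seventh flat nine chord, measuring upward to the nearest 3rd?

The 7th of Abmaj7 (Ab major seventh) is G; the 3rd of E dominant seventh flat nine is G#.
G up to G# is 1 semitone, a half step wider than a perfect unison, so the interval is augmented.

A1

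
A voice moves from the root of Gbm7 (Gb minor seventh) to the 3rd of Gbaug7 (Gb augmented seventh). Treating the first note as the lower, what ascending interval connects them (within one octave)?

The root of Gbm7 (Gb minor seventh) is Gb; the 3rd of Gbaug7 (Gb augmented seventh) is Bb.
Counting 3 letters and 4 half steps from Gb gives a major third.

major third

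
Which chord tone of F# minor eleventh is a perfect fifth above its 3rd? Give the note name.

E

Spelling the chord: F#-A-C#-E-G#-B.
The 3rd is A. A perfect fifth above A is E.
E is the chord's 7th.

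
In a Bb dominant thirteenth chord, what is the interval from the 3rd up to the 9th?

minor seventh

Bb13 (Bb dominant thirteenth) is spelled Bb, D, F, Ab, C, G.
3rd = D; 9th = C.
7 letter names make it a seventh; at 10 semitones (a half step narrower than major) the quality is minor.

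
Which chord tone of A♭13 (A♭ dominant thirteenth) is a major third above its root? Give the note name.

The chord tones of A♭13 are A♭-C-E♭-G♭-B♭-F.
The root is A♭. A major third above A♭ is C.
C is the chord's 3rd.

C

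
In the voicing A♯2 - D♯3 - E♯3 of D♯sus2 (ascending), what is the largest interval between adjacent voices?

Adjacent intervals: A♯2→D♯3 = perfect fourth; D♯3→E♯3 = major second.
The largest is A♯2 to D♯3, a perfect fourth (5 semitones).

perfect fourth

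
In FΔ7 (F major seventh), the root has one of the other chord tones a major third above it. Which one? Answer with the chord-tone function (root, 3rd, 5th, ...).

3rd

FM7: F A C E.
The root is F. A major third above F is A.
A is the chord's 3rd.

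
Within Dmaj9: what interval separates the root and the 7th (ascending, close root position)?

Dmaj9 is spelled D, F#, A, C#, E.
The root is D and the 7th is C#.
Counting 7 letters and 11 half steps from D gives a major seventh.

major 7th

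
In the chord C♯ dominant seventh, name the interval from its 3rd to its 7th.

C♯7 is spelled C♯-E♯-G♯-B.
3rd = E♯; 7th = B.
From E♯ to B: 6 semitones over a fifth = diminished.
That tritone between 3rd and 7th is what gives the dominant seventh its pull toward resolution.

diminished fifth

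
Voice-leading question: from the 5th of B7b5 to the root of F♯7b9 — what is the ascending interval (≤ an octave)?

B7b5 has F as its 5th, and F♯7b9 has F♯ as its root.
From F to F♯: 1 semitone over a unison = augmented.

A1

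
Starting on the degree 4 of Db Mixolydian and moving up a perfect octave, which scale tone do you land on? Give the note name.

The scale is Db Eb F Gb Ab Bb Cb.
The degree 4 is Gb; a perfect octave above that is Gb — scale degree 4.

Gb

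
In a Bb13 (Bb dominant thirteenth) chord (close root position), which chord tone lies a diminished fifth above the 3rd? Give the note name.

Spelling the chord: Bb–D–F–Ab–C–G.
The 3rd is D. A diminished fifth above D is Ab.
Ab is the chord's 7th.

Ab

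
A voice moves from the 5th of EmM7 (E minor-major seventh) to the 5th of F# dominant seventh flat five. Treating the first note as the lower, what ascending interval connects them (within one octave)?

minor 2nd

The 5th of EmM7 (E minor-major seventh) is B; the 5th of F# dominant seventh flat five is C.
B up to C is 1 semitone, a half step narrower than a major second, so the interval is minor.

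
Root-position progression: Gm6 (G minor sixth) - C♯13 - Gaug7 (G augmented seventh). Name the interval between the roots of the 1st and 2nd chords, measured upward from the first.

The roots are G and C♯.
4 letter names make it a fourth; at 6 semitones (a half step wider than perfect) the quality is augmented.

augmented fourth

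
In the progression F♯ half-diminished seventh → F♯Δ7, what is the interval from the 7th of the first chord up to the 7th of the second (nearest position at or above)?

F♯ half-diminished seventh has E as its 7th, and F♯Δ7 has E♯ as its 7th.
From E to E♯: 1 semitone over a unison = augmented.

A1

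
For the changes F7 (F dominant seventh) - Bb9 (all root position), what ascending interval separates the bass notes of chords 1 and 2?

perfect fourth

The roots are F and Bb.
Counting 4 letters and 5 half steps from F gives a perfect fourth.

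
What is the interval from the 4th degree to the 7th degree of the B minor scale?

B natural minor: B C♯ D E F♯ G A.
That puts E below A.
E up to A spans 4 letter names and 5 semitones — a perfect fourth.

perfect fourth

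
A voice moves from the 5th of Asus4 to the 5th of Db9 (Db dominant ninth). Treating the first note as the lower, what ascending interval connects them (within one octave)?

diminished fourth

Asus4 has E as its 5th, and Db9 (Db dominant ninth) has Ab as its 5th.
E up to Ab is 4 semitones, a half step narrower than a perfect fourth, so the interval is diminished.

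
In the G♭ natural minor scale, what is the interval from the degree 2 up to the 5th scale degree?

perfect 4th

G♭ natural minor: G♭ A♭ B𝄫 C♭ D♭ E𝄫 F♭.
Degree 2 = A♭; scale degree 5 = D♭.
From A♭ to D♭ is 5 semitones, exactly the perfect fourth.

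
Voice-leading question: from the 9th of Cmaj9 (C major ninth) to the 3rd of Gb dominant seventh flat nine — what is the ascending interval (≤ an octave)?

The 9th of Cmaj9 (C major ninth) is D; the 3rd of Gb dominant seventh flat nine is Bb.
From D to Bb: 8 semitones over a sixth = minor.

minor sixth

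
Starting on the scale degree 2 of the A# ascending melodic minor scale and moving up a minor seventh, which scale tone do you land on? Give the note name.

A#

The scale is A# B# C# D# E# F## G##.
The scale degree 2 is B#; a minor seventh above that is A# — scale degree 1.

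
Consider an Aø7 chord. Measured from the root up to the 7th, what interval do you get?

m7

Aø (A half-diminished seventh) is spelled A-C-E♭-G.
That puts A below G.
A up to G is 10 semitones, a half step narrower than a major seventh, so the interval is minor.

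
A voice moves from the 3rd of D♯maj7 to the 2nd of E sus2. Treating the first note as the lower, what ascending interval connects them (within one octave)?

diminished octave

The 3rd of D♯maj7 is F𝄪; the 2nd of E sus2 is F♯.
8 letter names make it an octave; at 11 semitones (a half step narrower than perfect) the quality is diminished.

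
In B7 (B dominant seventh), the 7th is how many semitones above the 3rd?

6

B7 is spelled B–D#–F#–A.
D# to A is a diminished fifth: 6 semitones.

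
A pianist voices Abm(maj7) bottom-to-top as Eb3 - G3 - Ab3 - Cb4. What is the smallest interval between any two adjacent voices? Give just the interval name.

Adjacent intervals: Eb3→G3 = major third; G3→Ab3 = minor second; Ab3→Cb4 = minor third.
The smallest is G3 to Ab3, a minor second (1 semitone).

minor second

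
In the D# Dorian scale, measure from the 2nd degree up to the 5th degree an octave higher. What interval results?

D# dorian: D# E# F# G# A# B# C#.
That puts E# below A#.
Counting 11 letters and 17 half steps from E# gives a perfect eleventh.

perfect eleventh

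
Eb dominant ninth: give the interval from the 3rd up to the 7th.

d5

The chord tones of Eb9 are Eb G Bb Db F.
3rd = G; 7th = Db.
From G to Db: 6 semitones over a fifth = diminished.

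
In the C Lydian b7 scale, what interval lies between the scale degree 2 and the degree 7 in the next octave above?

m13

Spelling the C Lydian b7 scale: C D E F# G A Bb.
So we need the interval from D up to Bb.
From D to Bb: 20 semitones over a thirteenth = minor.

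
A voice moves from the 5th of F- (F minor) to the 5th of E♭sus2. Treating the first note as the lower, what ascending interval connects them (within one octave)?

m7

The 5th of F- (F minor) is C; the 5th of E♭sus2 is B♭.
From C to B♭: 10 semitones over a seventh = minor.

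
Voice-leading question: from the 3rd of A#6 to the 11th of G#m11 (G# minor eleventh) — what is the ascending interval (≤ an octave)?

diminished octave

The 3rd of A#6 is C##; the 11th of G#m11 (G# minor eleventh) is C#.
From C## to C#: 11 semitones over an octave = diminished.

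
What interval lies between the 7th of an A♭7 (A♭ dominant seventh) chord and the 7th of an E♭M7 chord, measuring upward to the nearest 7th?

A5

A♭7 (A♭ dominant seventh) has G♭ as its 7th, and E♭M7 has D as its 7th.
5 letter names make it a fifth; at 8 semitones (a half step wider than perfect) the quality is augmented.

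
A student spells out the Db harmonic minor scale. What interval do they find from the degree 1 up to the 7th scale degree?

The scale runs Db Eb Fb Gb Ab Bbb C.
Degree 1 = Db; 7th degree = C.
Db up to C spans 7 letter names and 11 semitones — a major seventh.

major seventh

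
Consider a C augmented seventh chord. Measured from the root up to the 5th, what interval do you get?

C7#5 is spelled C-E-G♯-B♭.
That puts C below G♯.
C up to G♯ is 8 semitones, a half step wider than a perfect fifth, so the interval is augmented.

augmented fifth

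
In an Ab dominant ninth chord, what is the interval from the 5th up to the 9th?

perfect fifth

Ab9 is spelled Ab C Eb Gb Bb.
That puts Eb below Bb.
Eb up to Bb spans 5 letter names and 7 semitones — a perfect fifth.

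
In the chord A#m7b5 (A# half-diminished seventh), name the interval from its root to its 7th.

A#ø7: A#–C#–E–G#.
Root = A#; 7th = G#.
From A# to G#: 10 semitones over a seventh = minor.

minor seventh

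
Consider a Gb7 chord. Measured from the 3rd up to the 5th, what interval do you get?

m3

Gb7 is spelled Gb–Bb–Db–Fb.
The 3rd is Bb and the 5th is Db.
3 letter names make it a third; at 3 semitones (a half step narrower than major) the quality is minor.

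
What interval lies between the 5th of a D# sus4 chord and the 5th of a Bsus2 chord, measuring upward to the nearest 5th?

D# sus4 has A# as its 5th, and Bsus2 has F# as its 5th.
From A# to F#: 8 semitones over a sixth = minor.

minor sixth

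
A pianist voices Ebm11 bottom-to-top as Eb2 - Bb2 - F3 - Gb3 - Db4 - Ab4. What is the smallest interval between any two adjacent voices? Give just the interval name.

minor second

Adjacent intervals: Eb2→Bb2 = perfect fifth; Bb2→F3 = perfect fifth; F3→Gb3 = minor second; Gb3→Db4 = perfect fifth; Db4→Ab4 = perfect fifth.
The smallest is F3 to Gb3, a minor second (1 semitone).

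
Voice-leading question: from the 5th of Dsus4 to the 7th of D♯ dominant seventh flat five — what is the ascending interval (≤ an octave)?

The 5th of Dsus4 is A; the 7th of D♯ dominant seventh flat five is C♯.
Counting 3 letters and 4 half steps from A gives a major third.

major third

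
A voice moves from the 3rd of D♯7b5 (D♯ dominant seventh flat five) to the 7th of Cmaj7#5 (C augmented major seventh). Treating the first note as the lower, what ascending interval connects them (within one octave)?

diminished fourth

D♯7b5 (D♯ dominant seventh flat five) has F𝄪 as its 3rd, and Cmaj7#5 (C augmented major seventh) has B as its 7th.
From F𝄪 to B: 4 semitones over a fourth = diminished.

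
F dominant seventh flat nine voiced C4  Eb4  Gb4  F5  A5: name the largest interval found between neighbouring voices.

Adjacent intervals: C4→Eb4 = minor third; Eb4→Gb4 = minor third; Gb4→F5 = major seventh; F5→A5 = major third.
The largest is Gb4 to F5, a major seventh (11 semitones).

major seventh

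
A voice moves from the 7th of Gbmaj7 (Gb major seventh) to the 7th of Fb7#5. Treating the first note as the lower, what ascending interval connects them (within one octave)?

diminished seventh

Gbmaj7 (Gb major seventh) has F as its 7th, and Fb7#5 has Ebb as its 7th.
From F to Ebb: 9 semitones over a seventh = diminished.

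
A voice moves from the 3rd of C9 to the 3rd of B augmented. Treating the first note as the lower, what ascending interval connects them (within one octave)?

C9 has E as its 3rd, and B augmented has D♯ as its 3rd.
E up to D♯ spans 7 letter names and 11 semitones — a major seventh.

major seventh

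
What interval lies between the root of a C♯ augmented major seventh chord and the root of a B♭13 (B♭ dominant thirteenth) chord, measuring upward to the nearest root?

The root of C♯ augmented major seventh is C♯; the root of B♭13 (B♭ dominant thirteenth) is B♭.
From C♯ to B♭: 9 semitones over a seventh = diminished.

diminished 7th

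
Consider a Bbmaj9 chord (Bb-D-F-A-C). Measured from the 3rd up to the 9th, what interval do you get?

minor seventh

The 3rd is D and the 9th is C.
From D to C: 10 semitones over a seventh = minor.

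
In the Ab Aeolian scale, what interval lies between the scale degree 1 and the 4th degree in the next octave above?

perfect eleventh

The scale runs Ab Bb Cb Db Eb Fb Gb.
That puts Ab below Db.
Ab up to Db spans 11 letter names and 17 semitones — a perfect eleventh.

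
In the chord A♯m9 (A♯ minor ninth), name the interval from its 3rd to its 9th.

The chord tones of A♯min9 (A♯ minor ninth) are A♯-C♯-E♯-G♯-B♯.
So we need the interval from C♯ up to B♯.
C♯ up to B♯ spans 7 letter names and 11 semitones — a major seventh.

M7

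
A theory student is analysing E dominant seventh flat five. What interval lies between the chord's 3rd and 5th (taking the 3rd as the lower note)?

diminished third

Spelling the chord: E G# Bb D.
That puts G# below Bb.
From G# to Bb: 2 semitones over a third = diminished.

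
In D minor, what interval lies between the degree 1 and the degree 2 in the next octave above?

major ninth

Spelling D minor: D E F G A Bb C.
That puts D below E.
Counting 9 letters and 14 half steps from D gives a major ninth.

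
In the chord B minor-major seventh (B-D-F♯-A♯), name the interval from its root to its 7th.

Root = B; 7th = A♯.
B up to A♯ spans 7 letter names and 11 semitones — a major seventh.

major seventh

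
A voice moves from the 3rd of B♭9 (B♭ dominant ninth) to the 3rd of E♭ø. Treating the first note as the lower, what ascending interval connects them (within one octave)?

B♭9 (B♭ dominant ninth) has D as its 3rd, and E♭ø has G♭ as its 3rd.
D up to G♭ is 4 semitones, a half step narrower than a perfect fourth, so the interval is diminished.

diminished 4th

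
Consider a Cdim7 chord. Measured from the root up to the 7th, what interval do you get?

Cdim7 (C diminished seventh): C–Eb–Gb–Bbb.
That puts C below Bbb.
C up to Bbb is 9 semitones, a whole step narrower than a major seventh, so the interval is diminished.

diminished seventh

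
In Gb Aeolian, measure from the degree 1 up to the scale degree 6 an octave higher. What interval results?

minor thirteenth

The scale runs Gb Ab Bbb Cb Db Ebb Fb.
Degree 1 = Gb; degree 6 (up an octave) = Ebb.
Gb up to Ebb is 20 semitones, a half step narrower than a major thirteenth, so the interval is minor.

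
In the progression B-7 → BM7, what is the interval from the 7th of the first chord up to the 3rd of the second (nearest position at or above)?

augmented fourth

B-7 has A as its 7th, and BM7 has D# as its 3rd.
4 letter names make it a fourth; at 6 semitones (a half step wider than perfect) the quality is augmented.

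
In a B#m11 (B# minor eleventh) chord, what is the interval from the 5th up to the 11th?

m7

B# minor eleventh: B#–D#–F##–A#–C##–E#.
So we need the interval from F## up to E#.
7 letter names make it a seventh; at 10 semitones (a half step narrower than major) the quality is minor.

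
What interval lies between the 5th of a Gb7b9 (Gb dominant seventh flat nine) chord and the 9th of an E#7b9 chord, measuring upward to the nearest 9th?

The 5th of Gb7b9 (Gb dominant seventh flat nine) is Db; the 9th of E#7b9 is F#.
From Db to F#: 5 semitones over a third = augmented.

augmented third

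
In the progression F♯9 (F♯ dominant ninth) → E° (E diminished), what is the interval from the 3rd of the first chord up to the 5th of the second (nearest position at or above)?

diminished 2nd

F♯9 (F♯ dominant ninth) has A♯ as its 3rd, and E° (E diminished) has B♭ as its 5th.
A♯ up to B♭ is 0 semitones, a whole step narrower than a major second, so the interval is diminished.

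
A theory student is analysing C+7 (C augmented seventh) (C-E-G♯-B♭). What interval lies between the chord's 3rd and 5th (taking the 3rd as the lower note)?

M3

The 3rd is E and the 5th is G♯.
Counting 3 letters and 4 half steps from E gives a major third.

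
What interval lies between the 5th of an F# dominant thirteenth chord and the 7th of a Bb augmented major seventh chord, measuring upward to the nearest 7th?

minor 6th

The 5th of F# dominant thirteenth is C#; the 7th of Bb augmented major seventh is A.
C# up to A is 8 semitones, a half step narrower than a major sixth, so the interval is minor.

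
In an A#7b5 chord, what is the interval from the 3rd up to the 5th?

d3

A#7b5: A#–C##–E–G#.
That puts C## below E.
3 letter names make it a third; at 2 semitones (a whole step narrower than major) the quality is diminished.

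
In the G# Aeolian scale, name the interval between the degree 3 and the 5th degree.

The scale runs G# A# B C# D# E F#.
Degree 3 = B; scale degree 5 = D#.
From B to D# is 4 semitones, exactly the major third.

M3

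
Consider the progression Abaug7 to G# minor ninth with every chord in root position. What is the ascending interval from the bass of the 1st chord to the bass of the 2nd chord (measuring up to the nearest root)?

augmented 7th

The roots are Ab and G#.
7 letter names make it a seventh; at 12 semitones (a half step wider than major) the quality is augmented.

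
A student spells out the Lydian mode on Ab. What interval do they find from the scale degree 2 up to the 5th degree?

perfect fourth

The scale runs Ab Bb C D Eb F G.
That puts Bb below Eb.
From Bb to Eb is 5 semitones, exactly the perfect fourth.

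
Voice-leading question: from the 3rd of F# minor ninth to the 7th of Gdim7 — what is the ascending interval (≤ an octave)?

diminished sixth

F# minor ninth has A as its 3rd, and Gdim7 has Fb as its 7th.
A up to Fb is 7 semitones, a whole step narrower than a major sixth, so the interval is diminished.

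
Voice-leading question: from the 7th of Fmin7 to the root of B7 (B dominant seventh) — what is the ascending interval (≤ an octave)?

The 7th of Fmin7 is E♭; the root of B7 (B dominant seventh) is B.
From E♭ to B: 8 semitones over a fifth = augmented.

augmented fifth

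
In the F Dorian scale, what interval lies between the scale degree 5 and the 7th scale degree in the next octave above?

m10

F dorian: F G A♭ B♭ C D E♭.
Scale degree 5 = C; scale degree 7 (up an octave) = E♭.
10 letter names make it a tenth; at 15 semitones (a half step narrower than major) the quality is minor.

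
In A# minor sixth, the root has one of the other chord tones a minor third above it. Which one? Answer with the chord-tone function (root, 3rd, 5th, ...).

The chord tones of A#m6 are A# C# E# F##.
The root is A#. A minor third above A# is C#.
C# is the chord's 3rd.

3rd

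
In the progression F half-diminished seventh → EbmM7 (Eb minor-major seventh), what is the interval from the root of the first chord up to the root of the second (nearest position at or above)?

m7

The root of F half-diminished seventh is F; the root of EbmM7 (Eb minor-major seventh) is Eb.
From F to Eb: 10 semitones over a seventh = minor.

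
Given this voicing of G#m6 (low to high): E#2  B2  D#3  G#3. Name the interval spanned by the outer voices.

The outer voices are E#2 and G#3.
E# up to G# is 15 semitones, a half step narrower than a major tenth, so the interval is minor.

m10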